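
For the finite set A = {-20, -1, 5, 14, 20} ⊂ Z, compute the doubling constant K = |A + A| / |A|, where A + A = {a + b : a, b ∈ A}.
K = |A + A| / |A| = 14/5

Enumerate A + A = {a + b : a, b ∈ A}. With |A| = 5, there are |A|^2 = 25 ordered sum pairs; collecting distinct values, A + A = {-40, -21, -15, -6, -2, 0, 4, 10, 13, 19, 25, 28, 34, 40}, so |A + A| = 14. Thus K = 14/5. For comparison, the minimum possible |A + A| over all 5-element sets is 2·5 − 1 = 9 (so min K = 9/5), attained only by arithmetic progressions.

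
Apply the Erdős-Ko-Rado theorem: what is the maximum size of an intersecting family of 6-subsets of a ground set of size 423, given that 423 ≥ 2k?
max |F| = C(422, 5) = 108906273014

Erdős-Ko-Rado (1961): when n ≥ 2k, max |F| = C(n−1, k−1). The bound is attained by the star {A : i ∈ A} for any fixed i ∈ [n]. Here C(423−1, 6−1) = C(422, 5) = 108906273014.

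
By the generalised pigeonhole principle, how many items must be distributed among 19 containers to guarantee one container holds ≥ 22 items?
n = (22 − 1)·19 + 1 = 400

By the generalised pigeonhole principle, to guarantee some box contains ≥ r objects we need more than (r − 1) · k objects total. Threshold: n = (r − 1) · k + 1. With r = 22 and k = 19: n = 21 · 19 + 1 = 399 + 1 = 400. For n = 399 = 21 · 19, we can put exactly 21 objects in every box, avoiding 22 in any single one — so 400 is tight.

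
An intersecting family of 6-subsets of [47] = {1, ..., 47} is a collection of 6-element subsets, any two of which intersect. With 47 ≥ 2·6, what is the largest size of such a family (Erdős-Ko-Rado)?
max |F| = C(46, 5) = 1370754

The Erdős-Ko-Rado theorem states: for n ≥ 2k, an intersecting family of k-subsets of an n-element set has size at most C(n − 1, k − 1), with equality for 'star' families {A ⊆ [n] : |A| = k, i ∈ A} (fix an element i). For n = 47, k = 6: C(46, 5) = 1370754.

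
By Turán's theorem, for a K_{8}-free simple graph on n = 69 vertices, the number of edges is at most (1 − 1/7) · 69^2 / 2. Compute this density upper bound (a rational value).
Turán density bound = (6/7) · 69^2/2 = 14283/7 ≈ 2040.4286

Turán's theorem: ex(n, K_{r+1}) is achieved by the complete r-partite Turán graph T(n, r) with parts as balanced as possible, and is at most (1 − 1/r) · n^2/2. For r = 7, n = 69: the density bound is (6/7) · 4761/2 = 14283/7 ≈ 2040.4286. The integer-valued extremum is e(T(69, 7)) = 2040, which is strictly less than the density bound 14283/7 since 7 ∤ 69 (the parts of T(69, 7) cannot all be equal).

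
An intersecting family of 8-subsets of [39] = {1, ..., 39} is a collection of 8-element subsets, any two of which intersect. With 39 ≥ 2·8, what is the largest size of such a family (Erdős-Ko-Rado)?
max |F| = C(38, 7) = 12620256

Erdős-Ko-Rado (1961): when n ≥ 2k, max |F| = C(n−1, k−1). The bound is attained by the star {A : i ∈ A} for any fixed i ∈ [n]. Here C(39−1, 8−1) = C(38, 7) = 12620256.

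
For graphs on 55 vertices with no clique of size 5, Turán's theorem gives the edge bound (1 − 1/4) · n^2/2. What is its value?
Turán density bound = (3/4) · 55^2/2 = 9075/8 ≈ 1134.375

Turán's theorem: ex(n, K_{r+1}) is achieved by the complete r-partite Turán graph T(n, r) with parts as balanced as possible, and is at most (1 − 1/r) · n^2/2. For r = 4, n = 55: the density bound is (3/4) · 3025/2 = 9075/8 ≈ 1134.375. The integer-valued extremum is e(T(55, 4)) = 1134, which is strictly less than the density bound 9075/8 since 4 ∤ 55 (the parts of T(55, 4) cannot all be equal).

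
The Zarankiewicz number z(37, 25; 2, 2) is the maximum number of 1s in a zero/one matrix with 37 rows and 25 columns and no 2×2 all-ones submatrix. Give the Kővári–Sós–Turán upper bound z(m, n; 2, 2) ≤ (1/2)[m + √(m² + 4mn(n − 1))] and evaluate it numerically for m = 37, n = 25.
z(37, 25; 2, 2) ≤ (1/2)[37 + √(37² + 4·37·25·24)] = (1/2)[37 + √90169] = 168.6408

Kővári–Sós–Turán: let r_1, ..., r_37 be the row sums and z = Σ r_i the total number of 1s. Each pair of columns can share at most one row with both entries 1 (else a 2×2 all-ones block appears), so Σ_i C(r_i, 2) ≤ C(25, 2) = 300. By convexity Σ_i C(r_i, 2) ≥ 37·C(z/37, 2) = z(z − 37)/(2·37), giving z² − 37z − 37·25·24 ≤ 0 and hence z ≤ (1/2)[37 + √(1369 + 4·22200)] = (1/2)[37 + √90169] ≈ (1/2)(37 + 300.2815) = 168.6408.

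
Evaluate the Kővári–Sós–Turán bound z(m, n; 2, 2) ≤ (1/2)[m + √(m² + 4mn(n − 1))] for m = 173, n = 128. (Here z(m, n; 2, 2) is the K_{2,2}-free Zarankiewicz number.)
z(173, 128; 2, 2) ≤ (1/2)[173 + √(173² + 4·173·128·127)] = (1/2)[173 + √11279081] = 1765.7172

Kővári–Sós–Turán: let r_1, ..., r_173 be the row sums and z = Σ r_i the total number of 1s. Each pair of columns can share at most one row with both entries 1 (else a 2×2 all-ones block appears), so Σ_i C(r_i, 2) ≤ C(128, 2) = 8128. By convexity Σ_i C(r_i, 2) ≥ 173·C(z/173, 2) = z(z − 173)/(2·173), giving z² − 173z − 173·128·127 ≤ 0 and hence z ≤ (1/2)[173 + √(29929 + 4·2812288)] = (1/2)[173 + √11279081] ≈ (1/2)(173 + 3358.4343) = 1765.7172.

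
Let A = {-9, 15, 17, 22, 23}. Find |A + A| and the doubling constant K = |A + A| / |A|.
K = |A + A| / |A| = 15/5 = 3

Enumerate A + A = {a + b : a, b ∈ A}. With |A| = 5, there are |A|^2 = 25 ordered sum pairs; collecting distinct values, A + A = {-18, 6, 8, 13, 14, 30, 32, 34, 37, 38, 39, 40, 44, 45, 46}, so |A + A| = 15. Thus K = 15/5 = 3. For comparison, the minimum possible |A + A| over all 5-element sets is 2·5 − 1 = 9 (so min K = 9/5), attained only by arithmetic progressions.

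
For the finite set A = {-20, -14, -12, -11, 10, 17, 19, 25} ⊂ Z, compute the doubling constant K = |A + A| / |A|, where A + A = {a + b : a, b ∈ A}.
K = |A + A| / |A| = 33/8

Enumerate A + A = {a + b : a, b ∈ A}. With |A| = 8, there are |A|^2 = 64 ordered sum pairs; collecting distinct values, A + A = {-40, -34, -32, -31, -28, -26, -25, -24, -23, -22, -10, -4, -3, -2, -1, 3, 5, 6, 7, 8, 11, 13, 14, 20, 27, 29, 34, 35, 36, 38, 42, 44, 50}, so |A + A| = 33. Thus K = 33/8. For comparison, the minimum possible |A + A| over all 8-element sets is 2·8 − 1 = 15 (so min K = 15/8), attained only by arithmetic progressions.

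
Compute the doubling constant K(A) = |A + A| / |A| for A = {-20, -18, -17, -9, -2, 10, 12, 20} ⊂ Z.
K = |A + A| / |A| = 34/8 = 17/4

Enumerate A + A = {a + b : a, b ∈ A}. With |A| = 8, there are |A|^2 = 64 ordered sum pairs; collecting distinct values, A + A = {-40, -38, -37, -36, -35, -34, -29, -27, -26, -22, -20, -19, -18, -11, -10, -8, -7, -6, -5, -4, 0, 1, 2, 3, 8, 10, 11, 18, 20, 22, 24, 30, 32, 40}, so |A + A| = 34. Thus K = 34/8 = 17/4. For comparison, the minimum possible |A + A| over all 8-element sets is 2·8 − 1 = 15 (so min K = 15/8), attained only by arithmetic progressions.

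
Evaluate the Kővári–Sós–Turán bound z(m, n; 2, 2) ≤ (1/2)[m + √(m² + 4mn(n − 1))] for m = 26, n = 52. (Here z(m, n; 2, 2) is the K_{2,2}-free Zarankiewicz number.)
z(26, 52; 2, 2) ≤ (1/2)[26 + √(26² + 4·26·52·51)] = (1/2)[26 + √276484] = 275.9087

Kővári–Sós–Turán: let r_1, ..., r_26 be the row sums and z = Σ r_i the total number of 1s. Each pair of columns can share at most one row with both entries 1 (else a 2×2 all-ones block appears), so Σ_i C(r_i, 2) ≤ C(52, 2) = 1326. By convexity Σ_i C(r_i, 2) ≥ 26·C(z/26, 2) = z(z − 26)/(2·26), giving z² − 26z − 26·52·51 ≤ 0 and hence z ≤ (1/2)[26 + √(676 + 4·68952)] = (1/2)[26 + √276484] ≈ (1/2)(26 + 525.8175) = 275.9087.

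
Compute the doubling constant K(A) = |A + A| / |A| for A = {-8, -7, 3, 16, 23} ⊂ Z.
K = |A + A| / |A| = 15/5 = 3

Enumerate A + A = {a + b : a, b ∈ A}. With |A| = 5, there are |A|^2 = 25 ordered sum pairs; collecting distinct values, A + A = {-16, -15, -14, -5, -4, 6, 8, 9, 15, 16, 19, 26, 32, 39, 46}, so |A + A| = 15. Thus K = 15/5 = 3. For comparison, the minimum possible |A + A| over all 5-element sets is 2·5 − 1 = 9 (so min K = 9/5), attained only by arithmetic progressions.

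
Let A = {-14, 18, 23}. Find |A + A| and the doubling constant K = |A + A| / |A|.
K = |A + A| / |A| = 6/3 = 2

Enumerate A + A = {a + b : a, b ∈ A}. With |A| = 3, there are |A|^2 = 9 ordered sum pairs; collecting distinct values, A + A = {-28, 4, 9, 36, 41, 46}, so |A + A| = 6. Thus K = 6/3 = 2. For comparison, the minimum possible |A + A| over all 3-element sets is 2·3 − 1 = 5 (so min K = 5/3), attained only by arithmetic progressions.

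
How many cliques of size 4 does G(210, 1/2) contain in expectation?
E[# K_4] = C(210, 4) · (1/2)^C(4, 2) = 78738660 / 2^6 = 19684665/16 = 1230291.5625

For each 4-subset S of vertices (there are C(210, 4) = 78738660 such S), let X_S = 1 if S induces a K_4 (all C(4, 2) = 6 edges present). Then P(X_S = 1) = (1/2)^6 = 1/64. By linearity of expectation, E[# K_4] = C(210, 4) · (1/2)^6 = 78738660 / 64 = 19684665/16 = 1230291.5625.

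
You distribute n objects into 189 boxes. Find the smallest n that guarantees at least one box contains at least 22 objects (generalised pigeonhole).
n = (22 − 1)·189 + 1 = 3970

By the generalised pigeonhole principle, to guarantee some box contains ≥ r objects we need more than (r − 1) · k objects total. Threshold: n = (r − 1) · k + 1. With r = 22 and k = 189: n = 21 · 189 + 1 = 3969 + 1 = 3970. For n = 3969 = 21 · 189, we can put exactly 21 objects in every box, avoiding 22 in any single one — so 3970 is tight.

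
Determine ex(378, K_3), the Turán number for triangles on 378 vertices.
ex(378, K_3) = ⌊378^2/4⌋ = 35721

Mantel (1907): a triangle-free graph on n vertices has at most ⌊n^2/4⌋ edges, with equality for the complete bipartite graph K_{⌊n/2⌋, ⌈n/2⌉}. For n = 378: ⌊378^2/4⌋ = ⌊142884/4⌋ = 35721. The extremal graph is K_{189, 189}, which has 189·189 = 35721 edges.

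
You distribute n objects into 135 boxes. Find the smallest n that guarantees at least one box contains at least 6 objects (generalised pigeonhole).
n = (6 − 1)·135 + 1 = 676

By the generalised pigeonhole principle, to guarantee some box contains ≥ r objects we need more than (r − 1) · k objects total. Threshold: n = (r − 1) · k + 1. With r = 6 and k = 135: n = 5 · 135 + 1 = 675 + 1 = 676. For n = 675 = 5 · 135, we can put exactly 5 objects in every box, avoiding 6 in any single one — so 676 is tight.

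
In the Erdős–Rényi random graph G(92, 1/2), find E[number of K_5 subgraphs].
E[# K_5] = C(92, 5) · (1/2)^C(5, 2) = 49177128 / 2^10 = 6147141/128 = 48024.5390625

For each 5-subset S of vertices (there are C(92, 5) = 49177128 such S), let X_S = 1 if S induces a K_5 (all C(5, 2) = 10 edges present). Then P(X_S = 1) = (1/2)^10 = 1/1024. By linearity of expectation, E[# K_5] = C(92, 5) · (1/2)^10 = 49177128 / 1024 = 6147141/128 = 48024.5390625.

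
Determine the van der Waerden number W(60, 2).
W(60, 2) = 60 + 1 = 61

A 2-term AP is any pair of integers, so a monochromatic 2-AP exists iff some colour is used at least twice. With 60 colours, the colouring i ↦ i on {1, ..., 60} uses each colour once, avoiding any monochromatic pair, so W(60, 2) > 60. For {1, ..., 61}, pigeonhole forces two integers of the same colour, which form a monochromatic 2-AP. Hence W(60, 2) = 61.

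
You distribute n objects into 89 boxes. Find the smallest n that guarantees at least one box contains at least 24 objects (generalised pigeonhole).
n = (24 − 1)·89 + 1 = 2048

By the generalised pigeonhole principle, to guarantee some box contains ≥ r objects we need more than (r − 1) · k objects total. Threshold: n = (r − 1) · k + 1. With r = 24 and k = 89: n = 23 · 89 + 1 = 2047 + 1 = 2048. For n = 2047 = 23 · 89, we can put exactly 23 objects in every box, avoiding 24 in any single one — so 2048 is tight.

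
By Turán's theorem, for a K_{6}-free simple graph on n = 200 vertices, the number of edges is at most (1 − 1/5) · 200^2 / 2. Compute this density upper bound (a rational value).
Turán density bound = (4/5) · 200^2/2 = 16000

Turán's theorem: ex(n, K_{r+1}) is achieved by the complete r-partite Turán graph T(n, r) with parts as balanced as possible, and is at most (1 − 1/r) · n^2/2. For r = 5, n = 200: the density bound is (4/5) · 40000/2 = 16000. Since 5 ∣ 200, the Turán graph T(200, 5) has parts of equal size 40, and its edge count e(T(200, 5)) = 16000 attains the density bound exactly.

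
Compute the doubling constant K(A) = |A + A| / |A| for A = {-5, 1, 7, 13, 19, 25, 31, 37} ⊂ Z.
K = |A + A| / |A| = 15/8

Enumerate A + A = {a + b : a, b ∈ A}. With |A| = 8, there are |A|^2 = 64 ordered sum pairs; collecting distinct values, A + A = {-10, -4, 2, 8, 14, 20, 26, 32, 38, 44, 50, 56, 62, 68, 74}, so |A + A| = 15. Thus K = 15/8. Here |A + A| = 2|A| − 1 = 15, the minimum possible — so K = 15/8 is minimal, which holds iff A is an arithmetic progression.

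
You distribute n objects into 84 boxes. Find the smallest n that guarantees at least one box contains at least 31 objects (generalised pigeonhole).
n = (31 − 1)·84 + 1 = 2521

By the generalised pigeonhole principle, to guarantee some box contains ≥ r objects we need more than (r − 1) · k objects total. Threshold: n = (r − 1) · k + 1. With r = 31 and k = 84: n = 30 · 84 + 1 = 2520 + 1 = 2521. For n = 2520 = 30 · 84, we can put exactly 30 objects in every box, avoiding 31 in any single one — so 2521 is tight.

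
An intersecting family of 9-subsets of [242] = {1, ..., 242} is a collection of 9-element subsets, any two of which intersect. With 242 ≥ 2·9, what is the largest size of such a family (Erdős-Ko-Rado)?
max |F| = C(241, 8) = 250972818245370

Erdős-Ko-Rado (1961): when n ≥ 2k, max |F| = C(n−1, k−1). The bound is attained by the star {A : i ∈ A} for any fixed i ∈ [n]. Here C(242−1, 9−1) = C(241, 8) = 250972818245370.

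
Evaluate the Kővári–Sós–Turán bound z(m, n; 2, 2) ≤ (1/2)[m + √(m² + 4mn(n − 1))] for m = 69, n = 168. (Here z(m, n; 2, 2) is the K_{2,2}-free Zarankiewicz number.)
z(69, 168; 2, 2) ≤ (1/2)[69 + √(69² + 4·69·168·167)] = (1/2)[69 + √7748217] = 1426.281

Kővári–Sós–Turán: let r_1, ..., r_69 be the row sums and z = Σ r_i the total number of 1s. Each pair of columns can share at most one row with both entries 1 (else a 2×2 all-ones block appears), so Σ_i C(r_i, 2) ≤ C(168, 2) = 14028. By convexity Σ_i C(r_i, 2) ≥ 69·C(z/69, 2) = z(z − 69)/(2·69), giving z² − 69z − 69·168·167 ≤ 0 and hence z ≤ (1/2)[69 + √(4761 + 4·1935864)] = (1/2)[69 + √7748217] ≈ (1/2)(69 + 2783.5619) = 1426.281.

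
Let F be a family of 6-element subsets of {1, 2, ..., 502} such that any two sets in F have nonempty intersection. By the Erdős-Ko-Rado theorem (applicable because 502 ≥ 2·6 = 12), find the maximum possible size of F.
max |F| = C(501, 5) = 257817718725

The Erdős-Ko-Rado theorem states: for n ≥ 2k, an intersecting family of k-subsets of an n-element set has size at most C(n − 1, k − 1), with equality for 'star' families {A ⊆ [n] : |A| = k, i ∈ A} (fix an element i). For n = 502, k = 6: C(501, 5) = 257817718725.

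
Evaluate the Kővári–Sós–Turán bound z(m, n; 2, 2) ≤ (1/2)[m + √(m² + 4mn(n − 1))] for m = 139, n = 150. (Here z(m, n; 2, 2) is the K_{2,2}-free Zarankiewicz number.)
z(139, 150; 2, 2) ≤ (1/2)[139 + √(139² + 4·139·150·149)] = (1/2)[139 + √12445921] = 1833.4388

Kővári–Sós–Turán: let r_1, ..., r_139 be the row sums and z = Σ r_i the total number of 1s. Each pair of columns can share at most one row with both entries 1 (else a 2×2 all-ones block appears), so Σ_i C(r_i, 2) ≤ C(150, 2) = 11175. By convexity Σ_i C(r_i, 2) ≥ 139·C(z/139, 2) = z(z − 139)/(2·139), giving z² − 139z − 139·150·149 ≤ 0 and hence z ≤ (1/2)[139 + √(19321 + 4·3106650)] = (1/2)[139 + √12445921] ≈ (1/2)(139 + 3527.8777) = 1833.4388.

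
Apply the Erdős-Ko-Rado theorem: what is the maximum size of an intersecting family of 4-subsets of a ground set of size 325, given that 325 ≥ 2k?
max |F| = C(324, 3) = 5616324

The Erdős-Ko-Rado theorem states: for n ≥ 2k, an intersecting family of k-subsets of an n-element set has size at most C(n − 1, k − 1), with equality for 'star' families {A ⊆ [n] : |A| = k, i ∈ A} (fix an element i). For n = 325, k = 4: C(324, 3) = 5616324.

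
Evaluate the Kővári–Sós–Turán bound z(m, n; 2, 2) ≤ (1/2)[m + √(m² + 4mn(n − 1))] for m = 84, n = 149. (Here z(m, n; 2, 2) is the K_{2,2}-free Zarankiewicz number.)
z(84, 149; 2, 2) ≤ (1/2)[84 + √(84² + 4·84·149·148)] = (1/2)[84 + √7416528] = 1403.6652

Kővári–Sós–Turán: let r_1, ..., r_84 be the row sums and z = Σ r_i the total number of 1s. Each pair of columns can share at most one row with both entries 1 (else a 2×2 all-ones block appears), so Σ_i C(r_i, 2) ≤ C(149, 2) = 11026. By convexity Σ_i C(r_i, 2) ≥ 84·C(z/84, 2) = z(z − 84)/(2·84), giving z² − 84z − 84·149·148 ≤ 0 and hence z ≤ (1/2)[84 + √(7056 + 4·1852368)] = (1/2)[84 + √7416528] ≈ (1/2)(84 + 2723.3303) = 1403.6652.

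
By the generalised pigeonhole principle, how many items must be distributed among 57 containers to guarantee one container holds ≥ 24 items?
n = (24 − 1)·57 + 1 = 1312

By the generalised pigeonhole principle, to guarantee some box contains ≥ r objects we need more than (r − 1) · k objects total. Threshold: n = (r − 1) · k + 1. With r = 24 and k = 57: n = 23 · 57 + 1 = 1311 + 1 = 1312. For n = 1311 = 23 · 57, we can put exactly 23 objects in every box, avoiding 24 in any single one — so 1312 is tight.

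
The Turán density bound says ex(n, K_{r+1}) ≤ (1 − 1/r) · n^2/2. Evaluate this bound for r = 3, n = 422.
Turán density bound = (2/3) · 422^2/2 = 178084/3 ≈ 59361.3333

Turán's theorem: ex(n, K_{r+1}) is achieved by the complete r-partite Turán graph T(n, r) with parts as balanced as possible, and is at most (1 − 1/r) · n^2/2. For r = 3, n = 422: the density bound is (2/3) · 178084/2 = 178084/3 ≈ 59361.3333. The integer-valued extremum is e(T(422, 3)) = 59361, which is strictly less than the density bound 178084/3 since 3 ∤ 422 (the parts of T(422, 3) cannot all be equal).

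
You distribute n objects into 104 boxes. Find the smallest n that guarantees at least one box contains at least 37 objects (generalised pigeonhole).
n = (37 − 1)·104 + 1 = 3745

By the generalised pigeonhole principle, to guarantee some box contains ≥ r objects we need more than (r − 1) · k objects total. Threshold: n = (r − 1) · k + 1. With r = 37 and k = 104: n = 36 · 104 + 1 = 3744 + 1 = 3745. For n = 3744 = 36 · 104, we can put exactly 36 objects in every box, avoiding 37 in any single one — so 3745 is tight.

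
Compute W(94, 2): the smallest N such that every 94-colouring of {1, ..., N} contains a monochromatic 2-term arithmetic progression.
W(94, 2) = 94 + 1 = 95

A 2-term AP is any pair of integers, so a monochromatic 2-AP exists iff some colour is used at least twice. With 94 colours, the colouring i ↦ i on {1, ..., 94} uses each colour once, avoiding any monochromatic pair, so W(94, 2) > 94. For {1, ..., 95}, pigeonhole forces two integers of the same colour, which form a monochromatic 2-AP. Hence W(94, 2) = 95.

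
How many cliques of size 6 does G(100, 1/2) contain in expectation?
E[# K_6] = C(100, 6) · (1/2)^C(6, 2) = 1192052400 / 2^15 = 74503275/2048 ≈ 36378.552246

For each 6-subset S of vertices (there are C(100, 6) = 1192052400 such S), let X_S = 1 if S induces a K_6 (all C(6, 2) = 15 edges present). Then P(X_S = 1) = (1/2)^15 = 1/32768. By linearity of expectation, E[# K_6] = C(100, 6) · (1/2)^15 = 1192052400 / 32768 = 74503275/2048 ≈ 36378.552246.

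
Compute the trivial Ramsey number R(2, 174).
R(2, 174) = 174

R(2, k) = k for all k ≥ 2: in a 2-colouring of K_k, either some edge is red (a red K_2) or all edges are blue (a blue K_k). And K_{173} coloured all-blue has no blue K_174, so R(2, 174) > 173. Hence R(2, 174) = 174.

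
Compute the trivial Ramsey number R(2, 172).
R(2, 172) = 172

R(2, k) = k for all k ≥ 2: in a 2-colouring of K_k, either some edge is red (a red K_2) or all edges are blue (a blue K_k). And K_{171} coloured all-blue has no blue K_172, so R(2, 172) > 171. Hence R(2, 172) = 172.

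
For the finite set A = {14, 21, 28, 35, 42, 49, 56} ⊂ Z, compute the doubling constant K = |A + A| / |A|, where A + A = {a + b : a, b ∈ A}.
K = |A + A| / |A| = 13/7

Enumerate A + A = {a + b : a, b ∈ A}. With |A| = 7, there are |A|^2 = 49 ordered sum pairs; collecting distinct values, A + A = {28, 35, 42, 49, 56, 63, 70, 77, 84, 91, 98, 105, 112}, so |A + A| = 13. Thus K = 13/7. Here |A + A| = 2|A| − 1 = 13, the minimum possible — so K = 13/7 is minimal, which holds iff A is an arithmetic progression.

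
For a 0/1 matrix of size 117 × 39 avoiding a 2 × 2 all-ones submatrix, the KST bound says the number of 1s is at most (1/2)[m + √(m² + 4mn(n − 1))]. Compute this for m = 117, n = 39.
z(117, 39; 2, 2) ≤ (1/2)[117 + √(117² + 4·117·39·38)] = (1/2)[117 + √707265] = 478.9952

Kővári–Sós–Turán: let r_1, ..., r_117 be the row sums and z = Σ r_i the total number of 1s. Each pair of columns can share at most one row with both entries 1 (else a 2×2 all-ones block appears), so Σ_i C(r_i, 2) ≤ C(39, 2) = 741. By convexity Σ_i C(r_i, 2) ≥ 117·C(z/117, 2) = z(z − 117)/(2·117), giving z² − 117z − 117·39·38 ≤ 0 and hence z ≤ (1/2)[117 + √(13689 + 4·173394)] = (1/2)[117 + √707265] ≈ (1/2)(117 + 840.9905) = 478.9952.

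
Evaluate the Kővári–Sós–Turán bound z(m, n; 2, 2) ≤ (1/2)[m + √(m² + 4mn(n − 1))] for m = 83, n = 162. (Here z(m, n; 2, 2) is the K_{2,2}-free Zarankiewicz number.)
z(83, 162; 2, 2) ≤ (1/2)[83 + √(83² + 4·83·162·161)] = (1/2)[83 + √8666113] = 1513.4131

Kővári–Sós–Turán: let r_1, ..., r_83 be the row sums and z = Σ r_i the total number of 1s. Each pair of columns can share at most one row with both entries 1 (else a 2×2 all-ones block appears), so Σ_i C(r_i, 2) ≤ C(162, 2) = 13041. By convexity Σ_i C(r_i, 2) ≥ 83·C(z/83, 2) = z(z − 83)/(2·83), giving z² − 83z − 83·162·161 ≤ 0 and hence z ≤ (1/2)[83 + √(6889 + 4·2164806)] = (1/2)[83 + √8666113] ≈ (1/2)(83 + 2943.8263) = 1513.4131.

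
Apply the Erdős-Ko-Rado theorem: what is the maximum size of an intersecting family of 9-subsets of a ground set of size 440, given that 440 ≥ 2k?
max |F| = C(439, 8) = 32087557740825918

Erdős-Ko-Rado (1961): when n ≥ 2k, max |F| = C(n−1, k−1). The bound is attained by the star {A : i ∈ A} for any fixed i ∈ [n]. Here C(440−1, 9−1) = C(439, 8) = 32087557740825918.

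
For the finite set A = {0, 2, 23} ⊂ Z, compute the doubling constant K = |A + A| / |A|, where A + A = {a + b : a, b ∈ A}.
K = |A + A| / |A| = 6/3 = 2

Enumerate A + A = {a + b : a, b ∈ A}. With |A| = 3, there are |A|^2 = 9 ordered sum pairs; collecting distinct values, A + A = {0, 2, 4, 23, 25, 46}, so |A + A| = 6. Thus K = 6/3 = 2. For comparison, the minimum possible |A + A| over all 3-element sets is 2·3 − 1 = 5 (so min K = 5/3), attained only by arithmetic progressions.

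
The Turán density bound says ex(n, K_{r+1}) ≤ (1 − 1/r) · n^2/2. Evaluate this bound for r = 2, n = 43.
Turán density bound = (1/2) · 43^2/2 = 1849/4 ≈ 462.25

Turán's theorem: ex(n, K_{r+1}) is achieved by the complete r-partite Turán graph T(n, r) with parts as balanced as possible, and is at most (1 − 1/r) · n^2/2. For r = 2, n = 43: the density bound is (1/2) · 1849/2 = 1849/4 ≈ 462.25. The integer-valued extremum is e(T(43, 2)) = 462, which is strictly less than the density bound 1849/4 since 2 ∤ 43 (the parts of T(43, 2) cannot all be equal).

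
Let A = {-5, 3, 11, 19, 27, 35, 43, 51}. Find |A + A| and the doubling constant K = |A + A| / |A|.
K = |A + A| / |A| = 15/8

Enumerate A + A = {a + b : a, b ∈ A}. With |A| = 8, there are |A|^2 = 64 ordered sum pairs; collecting distinct values, A + A = {-10, -2, 6, 14, 22, 30, 38, 46, 54, 62, 70, 78, 86, 94, 102}, so |A + A| = 15. Thus K = 15/8. Here |A + A| = 2|A| − 1 = 15, the minimum possible — so K = 15/8 is minimal, which holds iff A is an arithmetic progression.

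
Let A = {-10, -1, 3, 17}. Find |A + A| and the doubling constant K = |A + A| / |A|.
K = |A + A| / |A| = 10/4 = 5/2

Enumerate A + A = {a + b : a, b ∈ A}. With |A| = 4, there are |A|^2 = 16 ordered sum pairs; collecting distinct values, A + A = {-20, -11, -7, -2, 2, 6, 7, 16, 20, 34}, so |A + A| = 10. Thus K = 10/4 = 5/2. For comparison, the minimum possible |A + A| over all 4-element sets is 2·4 − 1 = 7 (so min K = 7/4), attained only by arithmetic progressions.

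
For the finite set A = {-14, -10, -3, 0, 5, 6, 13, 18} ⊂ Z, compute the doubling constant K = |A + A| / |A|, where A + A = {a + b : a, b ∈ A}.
K = |A + A| / |A| = 33/8

Enumerate A + A = {a + b : a, b ∈ A}. With |A| = 8, there are |A|^2 = 64 ordered sum pairs; collecting distinct values, A + A = {-28, -24, -20, -17, -14, -13, -10, -9, -8, -6, -5, -4, -3, -1, 0, 2, 3, 4, 5, 6, 8, 10, 11, 12, 13, 15, 18, 19, 23, 24, 26, 31, 36}, so |A + A| = 33. Thus K = 33/8. For comparison, the minimum possible |A + A| over all 8-element sets is 2·8 − 1 = 15 (so min K = 15/8), attained only by arithmetic progressions.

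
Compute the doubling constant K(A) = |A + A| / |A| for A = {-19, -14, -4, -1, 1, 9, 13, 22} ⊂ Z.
K = |A + A| / |A| = 32/8 = 4

Enumerate A + A = {a + b : a, b ∈ A}. With |A| = 8, there are |A|^2 = 64 ordered sum pairs; collecting distinct values, A + A = {-38, -33, -28, -23, -20, -18, -15, -13, -10, -8, -6, -5, -3, -2, -1, 0, 2, 3, 5, 8, 9, 10, 12, 14, 18, 21, 22, 23, 26, 31, 35, 44}, so |A + A| = 32. Thus K = 32/8 = 4. For comparison, the minimum possible |A + A| over all 8-element sets is 2·8 − 1 = 15 (so min K = 15/8), attained only by arithmetic progressions.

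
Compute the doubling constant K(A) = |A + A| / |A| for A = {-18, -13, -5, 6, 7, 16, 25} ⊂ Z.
K = |A + A| / |A| = 26/7

Enumerate A + A = {a + b : a, b ∈ A}. With |A| = 7, there are |A|^2 = 49 ordered sum pairs; collecting distinct values, A + A = {-36, -31, -26, -23, -18, -12, -11, -10, -7, -6, -2, 1, 2, 3, 7, 11, 12, 13, 14, 20, 22, 23, 31, 32, 41, 50}, so |A + A| = 26. Thus K = 26/7. For comparison, the minimum possible |A + A| over all 7-element sets is 2·7 − 1 = 13 (so min K = 13/7), attained only by arithmetic progressions.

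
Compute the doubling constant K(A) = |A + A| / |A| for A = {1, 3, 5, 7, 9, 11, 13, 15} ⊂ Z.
K = |A + A| / |A| = 15/8

Enumerate A + A = {a + b : a, b ∈ A}. With |A| = 8, there are |A|^2 = 64 ordered sum pairs; collecting distinct values, A + A = {2, 4, 6, 8, 10, 12, 14, 16, 18, 20, 22, 24, 26, 28, 30}, so |A + A| = 15. Thus K = 15/8. Here |A + A| = 2|A| − 1 = 15, the minimum possible — so K = 15/8 is minimal, which holds iff A is an arithmetic progression.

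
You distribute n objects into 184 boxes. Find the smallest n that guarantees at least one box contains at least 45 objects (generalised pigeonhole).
n = (45 − 1)·184 + 1 = 8097

By the generalised pigeonhole principle, to guarantee some box contains ≥ r objects we need more than (r − 1) · k objects total. Threshold: n = (r − 1) · k + 1. With r = 45 and k = 184: n = 44 · 184 + 1 = 8096 + 1 = 8097. For n = 8096 = 44 · 184, we can put exactly 44 objects in every box, avoiding 45 in any single one — so 8097 is tight.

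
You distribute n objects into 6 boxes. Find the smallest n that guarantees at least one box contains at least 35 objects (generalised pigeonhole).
n = (35 − 1)·6 + 1 = 205

By the generalised pigeonhole principle, to guarantee some box contains ≥ r objects we need more than (r − 1) · k objects total. Threshold: n = (r − 1) · k + 1. With r = 35 and k = 6: n = 34 · 6 + 1 = 204 + 1 = 205. For n = 204 = 34 · 6, we can put exactly 34 objects in every box, avoiding 35 in any single one — so 205 is tight.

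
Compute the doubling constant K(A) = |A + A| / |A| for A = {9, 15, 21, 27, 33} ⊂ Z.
K = |A + A| / |A| = 9/5

Enumerate A + A = {a + b : a, b ∈ A}. With |A| = 5, there are |A|^2 = 25 ordered sum pairs; collecting distinct values, A + A = {18, 24, 30, 36, 42, 48, 54, 60, 66}, so |A + A| = 9. Thus K = 9/5. Here |A + A| = 2|A| − 1 = 9, the minimum possible — so K = 9/5 is minimal, which holds iff A is an arithmetic progression.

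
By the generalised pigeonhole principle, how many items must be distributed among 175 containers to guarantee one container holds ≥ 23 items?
n = (23 − 1)·175 + 1 = 3851

By the generalised pigeonhole principle, to guarantee some box contains ≥ r objects we need more than (r − 1) · k objects total. Threshold: n = (r − 1) · k + 1. With r = 23 and k = 175: n = 22 · 175 + 1 = 3850 + 1 = 3851. For n = 3850 = 22 · 175, we can put exactly 22 objects in every box, avoiding 23 in any single one — so 3851 is tight.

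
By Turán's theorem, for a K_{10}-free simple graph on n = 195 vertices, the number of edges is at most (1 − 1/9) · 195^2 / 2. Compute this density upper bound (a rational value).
Turán density bound = (8/9) · 195^2/2 = 16900

Turán's theorem: ex(n, K_{r+1}) is achieved by the complete r-partite Turán graph T(n, r) with parts as balanced as possible, and is at most (1 − 1/r) · n^2/2. For r = 9, n = 195: the density bound is (8/9) · 38025/2 = 16900. The integer-valued extremum is e(T(195, 9)) = 16899, which is strictly less than the density bound 16900 since 9 ∤ 195 (the parts of T(195, 9) cannot all be equal).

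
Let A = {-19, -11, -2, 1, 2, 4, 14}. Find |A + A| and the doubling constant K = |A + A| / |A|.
K = |A + A| / |A| = 26/7

Enumerate A + A = {a + b : a, b ∈ A}. With |A| = 7, there are |A|^2 = 49 ordered sum pairs; collecting distinct values, A + A = {-38, -30, -22, -21, -18, -17, -15, -13, -10, -9, -7, -5, -4, -1, 0, 2, 3, 4, 5, 6, 8, 12, 15, 16, 18, 28}, so |A + A| = 26. Thus K = 26/7. For comparison, the minimum possible |A + A| over all 7-element sets is 2·7 − 1 = 13 (so min K = 13/7), attained only by arithmetic progressions.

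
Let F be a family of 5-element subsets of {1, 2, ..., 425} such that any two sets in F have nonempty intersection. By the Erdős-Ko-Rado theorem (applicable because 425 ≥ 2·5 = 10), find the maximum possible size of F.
max |F| = C(424, 4) = 1327668126

The Erdős-Ko-Rado theorem states: for n ≥ 2k, an intersecting family of k-subsets of an n-element set has size at most C(n − 1, k − 1), with equality for 'star' families {A ⊆ [n] : |A| = k, i ∈ A} (fix an element i). For n = 425, k = 5: C(424, 4) = 1327668126.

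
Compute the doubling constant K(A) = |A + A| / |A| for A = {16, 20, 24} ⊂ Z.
K = |A + A| / |A| = 5/3

Enumerate A + A = {a + b : a, b ∈ A}. With |A| = 3, there are |A|^2 = 9 ordered sum pairs; collecting distinct values, A + A = {32, 36, 40, 44, 48}, so |A + A| = 5. Thus K = 5/3. Here |A + A| = 2|A| − 1 = 5, the minimum possible — so K = 5/3 is minimal, which holds iff A is an arithmetic progression.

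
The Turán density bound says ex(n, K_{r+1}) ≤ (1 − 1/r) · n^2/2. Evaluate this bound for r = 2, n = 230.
Turán density bound = (1/2) · 230^2/2 = 13225

Turán's theorem: ex(n, K_{r+1}) is achieved by the complete r-partite Turán graph T(n, r) with parts as balanced as possible, and is at most (1 − 1/r) · n^2/2. For r = 2, n = 230: the density bound is (1/2) · 52900/2 = 13225. Since 2 ∣ 230, the Turán graph T(230, 2) has parts of equal size 115, and its edge count e(T(230, 2)) = 13225 attains the density bound exactly.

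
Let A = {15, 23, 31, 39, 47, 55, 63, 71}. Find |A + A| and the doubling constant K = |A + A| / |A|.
K = |A + A| / |A| = 15/8

Enumerate A + A = {a + b : a, b ∈ A}. With |A| = 8, there are |A|^2 = 64 ordered sum pairs; collecting distinct values, A + A = {30, 38, 46, 54, 62, 70, 78, 86, 94, 102, 110, 118, 126, 134, 142}, so |A + A| = 15. Thus K = 15/8. Here |A + A| = 2|A| − 1 = 15, the minimum possible — so K = 15/8 is minimal, which holds iff A is an arithmetic progression.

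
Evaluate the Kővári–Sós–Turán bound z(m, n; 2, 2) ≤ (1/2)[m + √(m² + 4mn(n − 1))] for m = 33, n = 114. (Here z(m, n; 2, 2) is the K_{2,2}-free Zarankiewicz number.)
z(33, 114; 2, 2) ≤ (1/2)[33 + √(33² + 4·33·114·113)] = (1/2)[33 + √1701513] = 668.7103

Kővári–Sós–Turán: let r_1, ..., r_33 be the row sums and z = Σ r_i the total number of 1s. Each pair of columns can share at most one row with both entries 1 (else a 2×2 all-ones block appears), so Σ_i C(r_i, 2) ≤ C(114, 2) = 6441. By convexity Σ_i C(r_i, 2) ≥ 33·C(z/33, 2) = z(z − 33)/(2·33), giving z² − 33z − 33·114·113 ≤ 0 and hence z ≤ (1/2)[33 + √(1089 + 4·425106)] = (1/2)[33 + √1701513] ≈ (1/2)(33 + 1304.4206) = 668.7103.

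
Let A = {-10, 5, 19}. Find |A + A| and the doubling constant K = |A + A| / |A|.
K = |A + A| / |A| = 6/3 = 2

Enumerate A + A = {a + b : a, b ∈ A}. With |A| = 3, there are |A|^2 = 9 ordered sum pairs; collecting distinct values, A + A = {-20, -5, 9, 10, 24, 38}, so |A + A| = 6. Thus K = 6/3 = 2. For comparison, the minimum possible |A + A| over all 3-element sets is 2·3 − 1 = 5 (so min K = 5/3), attained only by arithmetic progressions.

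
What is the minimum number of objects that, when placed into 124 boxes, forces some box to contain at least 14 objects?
n = (14 − 1)·124 + 1 = 1613

By the generalised pigeonhole principle, to guarantee some box contains ≥ r objects we need more than (r − 1) · k objects total. Threshold: n = (r − 1) · k + 1. With r = 14 and k = 124: n = 13 · 124 + 1 = 1612 + 1 = 1613. For n = 1612 = 13 · 124, we can put exactly 13 objects in every box, avoiding 14 in any single one — so 1613 is tight.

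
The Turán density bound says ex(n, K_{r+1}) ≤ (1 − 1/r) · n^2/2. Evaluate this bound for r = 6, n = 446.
Turán density bound = (5/6) · 446^2/2 = 248645/3 ≈ 82881.6667

Turán's theorem: ex(n, K_{r+1}) is achieved by the complete r-partite Turán graph T(n, r) with parts as balanced as possible, and is at most (1 − 1/r) · n^2/2. For r = 6, n = 446: the density bound is (5/6) · 198916/2 = 248645/3 ≈ 82881.6667. The integer-valued extremum is e(T(446, 6)) = 82881, which is strictly less than the density bound 248645/3 since 6 ∤ 446 (the parts of T(446, 6) cannot all be equal).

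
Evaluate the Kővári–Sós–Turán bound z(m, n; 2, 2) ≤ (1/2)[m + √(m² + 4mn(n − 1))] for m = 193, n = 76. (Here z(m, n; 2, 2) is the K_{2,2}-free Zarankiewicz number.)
z(193, 76; 2, 2) ≤ (1/2)[193 + √(193² + 4·193·76·75)] = (1/2)[193 + √4437649] = 1149.7864

Kővári–Sós–Turán: let r_1, ..., r_193 be the row sums and z = Σ r_i the total number of 1s. Each pair of columns can share at most one row with both entries 1 (else a 2×2 all-ones block appears), so Σ_i C(r_i, 2) ≤ C(76, 2) = 2850. By convexity Σ_i C(r_i, 2) ≥ 193·C(z/193, 2) = z(z − 193)/(2·193), giving z² − 193z − 193·76·75 ≤ 0 and hence z ≤ (1/2)[193 + √(37249 + 4·1100100)] = (1/2)[193 + √4437649] ≈ (1/2)(193 + 2106.5728) = 1149.7864.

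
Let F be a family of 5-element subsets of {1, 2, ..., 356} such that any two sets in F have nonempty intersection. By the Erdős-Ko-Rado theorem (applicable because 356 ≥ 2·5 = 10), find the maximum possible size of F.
max |F| = C(355, 4) = 650635480

The Erdős-Ko-Rado theorem states: for n ≥ 2k, an intersecting family of k-subsets of an n-element set has size at most C(n − 1, k − 1), with equality for 'star' families {A ⊆ [n] : |A| = k, i ∈ A} (fix an element i). For n = 356, k = 5: C(355, 4) = 650635480.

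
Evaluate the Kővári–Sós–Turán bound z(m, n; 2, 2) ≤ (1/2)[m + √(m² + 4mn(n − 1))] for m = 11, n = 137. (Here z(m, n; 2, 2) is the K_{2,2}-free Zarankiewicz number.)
z(11, 137; 2, 2) ≤ (1/2)[11 + √(11² + 4·11·137·136)] = (1/2)[11 + √819929] = 458.2497

Kővári–Sós–Turán: let r_1, ..., r_11 be the row sums and z = Σ r_i the total number of 1s. Each pair of columns can share at most one row with both entries 1 (else a 2×2 all-ones block appears), so Σ_i C(r_i, 2) ≤ C(137, 2) = 9316. By convexity Σ_i C(r_i, 2) ≥ 11·C(z/11, 2) = z(z − 11)/(2·11), giving z² − 11z − 11·137·136 ≤ 0 and hence z ≤ (1/2)[11 + √(121 + 4·204952)] = (1/2)[11 + √819929] ≈ (1/2)(11 + 905.4993) = 458.2497.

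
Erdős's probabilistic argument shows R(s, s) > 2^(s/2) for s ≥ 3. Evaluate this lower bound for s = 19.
2^(19/2) = 724.0773; so R(19, 19) > 724.0773

Colour each edge of K_n uniformly at random with red/blue. The expected number of monochromatic K_19 is C(n, 19) · 2 · 2^(−C(19,2)). If C(n, 19) · 2^(1 − C(19,2)) < 1, then with positive probability no monochromatic K_19 exists, so R(19, 19) > n. The standard estimate C(n, 19) ≤ n^19/19! shows this inequality holds whenever n ≤ 2^(19/2) (since 19! · 2^(C(19,2) − 1) > 2^(19^2/2) ≥ n^19). Hence R(19, 19) > 2^(19/2) = 724.0773.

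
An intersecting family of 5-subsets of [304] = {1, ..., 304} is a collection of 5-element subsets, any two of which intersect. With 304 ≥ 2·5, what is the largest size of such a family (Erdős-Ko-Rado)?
max |F| = C(303, 4) = 344291325

Erdős-Ko-Rado (1961): when n ≥ 2k, max |F| = C(n−1, k−1). The bound is attained by the star {A : i ∈ A} for any fixed i ∈ [n]. Here C(304−1, 5−1) = C(303, 4) = 344291325.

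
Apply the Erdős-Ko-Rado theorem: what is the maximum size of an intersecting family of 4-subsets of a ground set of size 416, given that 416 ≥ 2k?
max |F| = C(415, 3) = 11826255

The Erdős-Ko-Rado theorem states: for n ≥ 2k, an intersecting family of k-subsets of an n-element set has size at most C(n − 1, k − 1), with equality for 'star' families {A ⊆ [n] : |A| = k, i ∈ A} (fix an element i). For n = 416, k = 4: C(415, 3) = 11826255.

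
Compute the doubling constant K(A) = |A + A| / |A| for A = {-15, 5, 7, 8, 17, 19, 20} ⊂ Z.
K = |A + A| / |A| = 25/7

Enumerate A + A = {a + b : a, b ∈ A}. With |A| = 7, there are |A|^2 = 49 ordered sum pairs; collecting distinct values, A + A = {-30, -10, -8, -7, 2, 4, 5, 10, 12, 13, 14, 15, 16, 22, 24, 25, 26, 27, 28, 34, 36, 37, 38, 39, 40}, so |A + A| = 25. Thus K = 25/7. For comparison, the minimum possible |A + A| over all 7-element sets is 2·7 − 1 = 13 (so min K = 13/7), attained only by arithmetic progressions.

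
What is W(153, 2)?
W(153, 2) = 153 + 1 = 154

A 2-term AP is any pair of integers, so a monochromatic 2-AP exists iff some colour is used at least twice. With 153 colours, the colouring i ↦ i on {1, ..., 153} uses each colour once, avoiding any monochromatic pair, so W(153, 2) > 153. For {1, ..., 154}, pigeonhole forces two integers of the same colour, which form a monochromatic 2-AP. Hence W(153, 2) = 154.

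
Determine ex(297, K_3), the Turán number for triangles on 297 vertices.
ex(297, K_3) = ⌊297^2/4⌋ = 22052

Mantel (1907): a triangle-free graph on n vertices has at most ⌊n^2/4⌋ edges, with equality for the complete bipartite graph K_{⌊n/2⌋, ⌈n/2⌉}. For n = 297: ⌊297^2/4⌋ = ⌊88209/4⌋ = 22052. The extremal graph is K_{148, 149}, which has 148·149 = 22052 edges.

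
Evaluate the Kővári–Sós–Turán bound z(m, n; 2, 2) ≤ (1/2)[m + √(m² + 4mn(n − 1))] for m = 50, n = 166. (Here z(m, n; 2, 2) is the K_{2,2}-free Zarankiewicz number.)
z(50, 166; 2, 2) ≤ (1/2)[50 + √(50² + 4·50·166·165)] = (1/2)[50 + √5480500] = 1195.5234

Kővári–Sós–Turán: let r_1, ..., r_50 be the row sums and z = Σ r_i the total number of 1s. Each pair of columns can share at most one row with both entries 1 (else a 2×2 all-ones block appears), so Σ_i C(r_i, 2) ≤ C(166, 2) = 13695. By convexity Σ_i C(r_i, 2) ≥ 50·C(z/50, 2) = z(z − 50)/(2·50), giving z² − 50z − 50·166·165 ≤ 0 and hence z ≤ (1/2)[50 + √(2500 + 4·1369500)] = (1/2)[50 + √5480500] ≈ (1/2)(50 + 2341.0468) = 1195.5234.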